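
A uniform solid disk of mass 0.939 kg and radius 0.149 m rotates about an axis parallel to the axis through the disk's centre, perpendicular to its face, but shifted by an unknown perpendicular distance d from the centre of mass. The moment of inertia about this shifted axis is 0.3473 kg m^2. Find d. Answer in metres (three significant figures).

About the centre-of-mass axis, I_cm = (1/2)MR² = (1/2)(0.939)(0.149)² = 0.010423 kg m^2.
Parallel axis theorem: I = I_cm + Md², so Md² = 0.3473 − 0.010423 = 0.33688 kg m^2.
d = √(0.33688 / 0.939) = 0.59897 m.

0.599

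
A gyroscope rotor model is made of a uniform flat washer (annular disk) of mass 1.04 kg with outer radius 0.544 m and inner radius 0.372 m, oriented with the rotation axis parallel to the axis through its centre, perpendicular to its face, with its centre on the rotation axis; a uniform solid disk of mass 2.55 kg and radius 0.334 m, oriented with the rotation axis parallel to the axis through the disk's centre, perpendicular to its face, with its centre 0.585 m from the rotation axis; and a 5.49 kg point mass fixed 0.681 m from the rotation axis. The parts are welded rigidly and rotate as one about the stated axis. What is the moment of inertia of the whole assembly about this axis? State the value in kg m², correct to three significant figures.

3.79

Annular disk: I_cm = (1/2)M(R²+r²) = (1/2)(1.04)[(0.544)² + (0.372)²] = 0.22585 kg m²; axis through the centre, so I = 0.22585 kg m².
Solid disk: I_cm = (1/2)MR² = (1/2)(2.55)(0.334)² = 0.14223 kg m²; centre at d = 0.585 m, so I = I_cm + Md² gives I = 0.14223 + (2.55)(0.585)² = 1.0149 kg m².
Point mass: I_cm = 0; centre at d = 0.681 m, so I = I_cm + Md² gives I = 0 + (5.49)(0.681)² = 2.546 kg m².
Total I = 0.22585 + 1.0149 + 2.546 = 3.7868 kg m².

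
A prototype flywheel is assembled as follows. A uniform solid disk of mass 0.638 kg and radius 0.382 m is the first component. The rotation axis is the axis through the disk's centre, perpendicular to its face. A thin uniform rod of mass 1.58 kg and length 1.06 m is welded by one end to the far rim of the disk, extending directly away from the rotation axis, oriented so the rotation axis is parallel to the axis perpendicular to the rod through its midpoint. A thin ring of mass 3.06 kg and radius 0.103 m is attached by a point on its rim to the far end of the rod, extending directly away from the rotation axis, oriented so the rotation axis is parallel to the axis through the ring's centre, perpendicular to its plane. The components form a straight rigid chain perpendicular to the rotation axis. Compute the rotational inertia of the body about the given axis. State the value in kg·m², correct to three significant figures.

8.85

Solid disk: I_cm = (1/2)MR² = (1/2)(0.638)(0.382)² = 0.04655 kg·m²; axis through the centre, so I = 0.04655 kg·m².
Thin rod: I_cm = (1/12)ML² = (1/12)(1.58)(1.06)² = 0.14794 kg·m²; centre at d = 0.382 + 0.53 = 0.912 m, so the parallel axis theorem gives I = 0.14794 + (1.58)(0.912)² = 1.4621 kg·m².
Thin ring: I_cm = MR² = (3.06)(0.103)² = 0.032464 kg·m²; centre at d = 0.382 + 0.53 + 0.53 + 0.103 = 1.545 m, so the parallel axis theorem gives I = 0.032464 + (3.06)(1.545)² = 7.3368 kg·m².
Total I = 0.04655 + 1.4621 + 7.3368 = 8.8454 kg·m².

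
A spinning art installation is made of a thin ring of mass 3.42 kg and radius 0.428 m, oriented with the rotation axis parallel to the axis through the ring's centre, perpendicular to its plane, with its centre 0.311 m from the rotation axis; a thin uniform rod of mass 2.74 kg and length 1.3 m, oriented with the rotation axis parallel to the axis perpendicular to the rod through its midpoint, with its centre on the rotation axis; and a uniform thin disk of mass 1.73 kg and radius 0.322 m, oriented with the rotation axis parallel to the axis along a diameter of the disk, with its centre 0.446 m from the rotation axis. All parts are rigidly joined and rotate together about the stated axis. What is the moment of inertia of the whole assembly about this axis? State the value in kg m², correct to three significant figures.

Thin ring: I_cm = MR² = (3.42)(0.428)² = 0.62649 kg m²; centre at d = 0.311 m, so the parallel axis theorem gives I = 0.62649 + (3.42)(0.311)² = 0.95728 kg m².
Thin rod: I_cm = (1/12)ML² = (1/12)(2.74)(1.3)² = 0.38588 kg m²; axis through the centre, so I = 0.38588 kg m².
Thin disk: I_cm = (1/4)MR² = (1/4)(1.73)(0.322)² = 0.044843 kg m²; centre at d = 0.446 m, so the parallel axis theorem gives I = 0.044843 + (1.73)(0.446)² = 0.38897 kg m².
Total I = 0.95728 + 0.38588 + 0.38897 = 1.7321 kg m².

1.73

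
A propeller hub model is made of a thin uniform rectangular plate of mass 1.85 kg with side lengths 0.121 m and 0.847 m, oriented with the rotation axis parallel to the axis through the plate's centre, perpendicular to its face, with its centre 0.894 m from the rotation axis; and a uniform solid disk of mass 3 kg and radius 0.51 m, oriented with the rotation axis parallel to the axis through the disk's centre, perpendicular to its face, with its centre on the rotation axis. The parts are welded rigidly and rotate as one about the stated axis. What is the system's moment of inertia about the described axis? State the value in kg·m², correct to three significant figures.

1.98

Rectangular plate: I_cm = (1/12)M(a²+b²) = (1/12)(1.85)[(0.121)² + (0.847)²] = 0.11286 kg·m²; centre at d = 0.894 m, so the parallel axis theorem gives I = 0.11286 + (1.85)(0.894)² = 1.5914 kg·m².
Solid disk: I_cm = (1/2)MR² = (1/2)(3)(0.51)² = 0.39015 kg·m²; axis through the centre, so I = 0.39015 kg·m².
Total I = 1.5914 + 0.39015 = 1.9816 kg·m².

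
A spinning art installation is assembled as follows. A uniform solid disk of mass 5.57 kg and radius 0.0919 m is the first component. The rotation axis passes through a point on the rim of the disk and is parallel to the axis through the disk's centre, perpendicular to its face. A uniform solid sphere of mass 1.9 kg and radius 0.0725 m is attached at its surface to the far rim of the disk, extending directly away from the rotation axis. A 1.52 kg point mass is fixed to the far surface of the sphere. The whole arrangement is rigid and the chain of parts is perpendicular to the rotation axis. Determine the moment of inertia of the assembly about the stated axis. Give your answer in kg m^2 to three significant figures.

0.364

Solid disk: I_cm = (1/2)MR² = (1/2)(5.57)(0.0919)² = 0.023521 kg m^2; centre at d = 0.0919 m, so the parallel axis theorem gives I = 0.023521 + (5.57)(0.0919)² = 0.070563 kg m^2.
Solid sphere: I_cm = (2/5)MR² = (2/5)(1.9)(0.0725)² = 0.0039948 kg m^2; centre at d = 0.0919 + 0.0919 + 0.0725 = 0.2563 m, so the parallel axis theorem gives I = 0.0039948 + (1.9)(0.2563)² = 0.12881 kg m^2.
Point mass: I_cm = 0; centre at d = 0.0919 + 0.0919 + 0.0725 + 0.0725 = 0.3288 m, so the parallel axis theorem gives I = 0 + (1.52)(0.3288)² = 0.16433 kg m^2.
Total I = 0.070563 + 0.12881 + 0.16433 = 0.36369 kg m^2.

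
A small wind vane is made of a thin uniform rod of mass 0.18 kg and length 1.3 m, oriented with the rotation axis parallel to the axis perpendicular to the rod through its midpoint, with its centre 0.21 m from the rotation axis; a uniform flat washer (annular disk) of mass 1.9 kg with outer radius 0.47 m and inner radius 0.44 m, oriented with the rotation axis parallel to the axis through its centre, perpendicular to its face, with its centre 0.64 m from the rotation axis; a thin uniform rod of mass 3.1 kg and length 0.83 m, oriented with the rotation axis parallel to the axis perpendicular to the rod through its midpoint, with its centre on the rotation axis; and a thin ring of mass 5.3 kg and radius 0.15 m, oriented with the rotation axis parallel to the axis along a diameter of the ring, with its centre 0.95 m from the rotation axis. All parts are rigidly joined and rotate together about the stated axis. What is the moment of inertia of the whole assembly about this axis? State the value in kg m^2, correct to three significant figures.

6.23

Thin rod: I_cm = (1/12)ML² = (1/12)(0.18)(1.3)² = 0.02535 kg m^2; centre at d = 0.21 m, so the parallel axis theorem gives I = 0.02535 + (0.18)(0.21)² = 0.033288 kg m^2.
Annular disk: I_cm = (1/2)M(R²+r²) = (1/2)(1.9)[(0.47)² + (0.44)²] = 0.39377 kg m^2; centre at d = 0.64 m, so the parallel axis theorem gives I = 0.39377 + (1.9)(0.64)² = 1.172 kg m^2.
Thin rod: I_cm = (1/12)ML² = (1/12)(3.1)(0.83)² = 0.17797 kg m^2; axis through the centre, so I = 0.17797 kg m^2.
Thin ring: I_cm = (1/2)MR² = (1/2)(5.3)(0.15)² = 0.059625 kg m^2; centre at d = 0.95 m, so the parallel axis theorem gives I = 0.059625 + (5.3)(0.95)² = 4.8429 kg m^2.
Total I = 0.033288 + 1.172 + 0.17797 + 4.8429 = 6.2261 kg m^2.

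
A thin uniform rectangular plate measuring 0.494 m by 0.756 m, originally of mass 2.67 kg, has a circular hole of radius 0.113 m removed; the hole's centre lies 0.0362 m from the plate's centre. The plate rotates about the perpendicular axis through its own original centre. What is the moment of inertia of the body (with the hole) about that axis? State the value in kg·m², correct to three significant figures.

0.179

Unpierced body about its centre: I₀ = (1/12)M(a²+b²) = (1/12)(2.67)[(0.494)² + (0.756)²] = 0.18146 kg·m².
The removed disk has mass m = M·πr²/(ab) = (2.67)·π(0.113)²/(0.494·0.756) = 0.28679 kg (same uniform areal density).
Its moment of inertia about the rotation axis (parallel-axis theorem): I_hole = (1/2)mr² + md² = (1/2)(0.28679)(0.113)² + (0.28679)(0.0362)² = 0.0022069 kg·m².
Treating the hole as negative mass, I = I₀ − I_hole = 0.18146 − 0.0022069 = 0.17926 kg·m².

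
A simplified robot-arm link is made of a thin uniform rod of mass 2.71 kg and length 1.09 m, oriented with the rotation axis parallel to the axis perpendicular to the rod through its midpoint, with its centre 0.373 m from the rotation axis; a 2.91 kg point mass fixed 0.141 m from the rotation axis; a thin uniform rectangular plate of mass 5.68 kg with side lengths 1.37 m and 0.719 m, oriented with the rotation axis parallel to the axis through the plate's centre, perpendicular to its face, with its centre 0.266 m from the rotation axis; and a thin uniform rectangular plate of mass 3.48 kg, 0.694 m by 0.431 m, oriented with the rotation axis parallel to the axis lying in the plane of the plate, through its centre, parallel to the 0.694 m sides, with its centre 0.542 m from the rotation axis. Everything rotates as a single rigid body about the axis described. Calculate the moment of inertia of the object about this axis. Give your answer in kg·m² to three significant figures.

3.31

Thin rod: I_cm = (1/12)ML² = (1/12)(2.71)(1.09)² = 0.26831 kg·m²; centre at d = 0.373 m, so the parallel axis theorem gives I = 0.26831 + (2.71)(0.373)² = 0.64535 kg·m².
Point mass: I_cm = 0; centre at d = 0.141 m, so the parallel axis theorem gives I = 0 + (2.91)(0.141)² = 0.057854 kg·m².
Rectangular plate: I_cm = (1/12)M(a²+b²) = (1/12)(5.68)[(1.37)² + (0.719)²] = 1.1331 kg·m²; centre at d = 0.266 m, so the parallel axis theorem gives I = 1.1331 + (5.68)(0.266)² = 1.535 kg·m².
Rectangular plate: I_cm = (1/12)Mb² = (1/12)(3.48)(0.431)² = 0.053871 kg·m²; centre at d = 0.542 m, so the parallel axis theorem gives I = 0.053871 + (3.48)(0.542)² = 1.0762 kg·m².
Total I = 0.64535 + 0.057854 + 1.535 + 1.0762 = 3.3144 kg·m².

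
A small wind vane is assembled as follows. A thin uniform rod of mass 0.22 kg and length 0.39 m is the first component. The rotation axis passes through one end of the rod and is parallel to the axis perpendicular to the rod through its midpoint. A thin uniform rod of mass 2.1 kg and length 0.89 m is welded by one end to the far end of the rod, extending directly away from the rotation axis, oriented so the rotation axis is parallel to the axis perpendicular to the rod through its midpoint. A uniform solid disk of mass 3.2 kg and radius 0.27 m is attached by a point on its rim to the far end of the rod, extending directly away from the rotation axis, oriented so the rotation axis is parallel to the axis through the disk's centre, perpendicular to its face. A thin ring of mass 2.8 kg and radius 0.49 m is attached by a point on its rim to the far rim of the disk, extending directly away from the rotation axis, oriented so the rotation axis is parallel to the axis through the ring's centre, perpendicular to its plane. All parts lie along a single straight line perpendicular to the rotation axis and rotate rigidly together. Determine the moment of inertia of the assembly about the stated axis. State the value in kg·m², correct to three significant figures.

Thin rod: I_cm = (1/12)ML² = (1/12)(0.22)(0.39)² = 0.0027885 kg·m²; centre at d = 0.195 m, so I = I_cm + Md² gives I = 0.0027885 + (0.22)(0.195)² = 0.011154 kg·m².
Thin rod: I_cm = (1/12)ML² = (1/12)(2.1)(0.89)² = 0.13862 kg·m²; centre at d = 0.195 + 0.195 + 0.445 = 0.835 m, so I = I_cm + Md² gives I = 0.13862 + (2.1)(0.835)² = 1.6028 kg·m².
Solid disk: I_cm = (1/2)MR² = (1/2)(3.2)(0.27)² = 0.11664 kg·m²; centre at d = 0.195 + 0.195 + 0.445 + 0.445 + 0.27 = 1.55 m, so I = I_cm + Md² gives I = 0.11664 + (3.2)(1.55)² = 7.8046 kg·m².
Thin ring: I_cm = MR² = (2.8)(0.49)² = 0.67228 kg·m²; centre at d = 0.195 + 0.195 + 0.445 + 0.445 + 0.27 + 0.27 + 0.49 = 2.31 m, so I = I_cm + Md² gives I = 0.67228 + (2.8)(2.31)² = 15.613 kg·m².
Total I = 0.011154 + 1.6028 + 7.8046 + 15.613 = 25.032 kg·m².

25.0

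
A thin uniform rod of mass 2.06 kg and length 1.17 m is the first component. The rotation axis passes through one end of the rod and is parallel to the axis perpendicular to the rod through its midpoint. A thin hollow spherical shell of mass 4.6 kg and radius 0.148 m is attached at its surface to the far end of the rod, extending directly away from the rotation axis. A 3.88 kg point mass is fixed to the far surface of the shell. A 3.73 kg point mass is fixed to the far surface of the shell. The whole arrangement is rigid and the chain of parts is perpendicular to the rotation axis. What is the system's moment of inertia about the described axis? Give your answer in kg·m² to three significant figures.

Thin rod: I_cm = (1/12)ML² = (1/12)(2.06)(1.17)² = 0.23499 kg·m²; centre at d = 0.585 m, so I = I_cm + Md² gives I = 0.23499 + (2.06)(0.585)² = 0.93998 kg·m².
Spherical shell: I_cm = (2/3)MR² = (2/3)(4.6)(0.148)² = 0.067172 kg·m²; centre at d = 0.585 + 0.585 + 0.148 = 1.318 m, so I = I_cm + Md² gives I = 0.067172 + (4.6)(1.318)² = 8.0579 kg·m².
Point mass: I_cm = 0; centre at d = 0.585 + 0.585 + 0.148 + 0.148 = 1.466 m, so I = I_cm + Md² gives I = 0 + (3.88)(1.466)² = 8.3387 kg·m².
Point mass: I_cm = 0; centre at d = 0.585 + 0.585 + 0.148 + 0.148 = 1.466 m, so I = I_cm + Md² gives I = 0 + (3.73)(1.466)² = 8.0164 kg·m².
Total I = 0.93998 + 8.0579 + 8.3387 + 8.0164 = 25.353 kg·m².

25.4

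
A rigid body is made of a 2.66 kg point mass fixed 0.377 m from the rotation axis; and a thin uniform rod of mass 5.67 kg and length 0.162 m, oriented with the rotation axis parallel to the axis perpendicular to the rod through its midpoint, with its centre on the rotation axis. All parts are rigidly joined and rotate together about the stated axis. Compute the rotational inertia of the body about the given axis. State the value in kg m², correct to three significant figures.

0.390

Point mass: I_cm = 0; centre at d = 0.377 m, so the parallel axis theorem gives I = 0 + (2.66)(0.377)² = 0.37806 kg m².
Thin rod: I_cm = (1/12)ML² = (1/12)(5.67)(0.162)² = 0.0124 kg m²; axis through the centre, so I = 0.0124 kg m².
Total I = 0.37806 + 0.0124 = 0.39046 kg m².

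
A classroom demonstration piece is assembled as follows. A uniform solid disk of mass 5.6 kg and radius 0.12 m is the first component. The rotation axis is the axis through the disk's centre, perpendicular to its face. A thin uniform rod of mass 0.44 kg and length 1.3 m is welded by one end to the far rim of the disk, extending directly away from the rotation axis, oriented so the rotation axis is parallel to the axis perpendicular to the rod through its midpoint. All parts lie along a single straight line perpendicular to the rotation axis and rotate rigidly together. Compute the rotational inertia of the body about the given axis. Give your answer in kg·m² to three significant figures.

0.363

Solid disk: I_cm = (1/2)MR² = (1/2)(5.6)(0.12)² = 0.04032 kg·m²; axis through the centre, so I = 0.04032 kg·m².
Thin rod: I_cm = (1/12)ML² = (1/12)(0.44)(1.3)² = 0.061967 kg·m²; centre at d = 0.12 + 0.65 = 0.77 m, so the parallel axis theorem gives I = 0.061967 + (0.44)(0.77)² = 0.32284 kg·m².
Total I = 0.04032 + 0.32284 = 0.36316 kg·m².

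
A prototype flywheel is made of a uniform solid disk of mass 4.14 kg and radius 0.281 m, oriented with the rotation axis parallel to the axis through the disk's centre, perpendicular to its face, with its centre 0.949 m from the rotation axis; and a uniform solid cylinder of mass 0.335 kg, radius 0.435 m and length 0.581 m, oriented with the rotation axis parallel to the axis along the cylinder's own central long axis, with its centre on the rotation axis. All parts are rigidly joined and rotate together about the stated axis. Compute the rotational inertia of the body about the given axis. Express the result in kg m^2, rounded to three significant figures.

3.92

Solid disk: I_cm = (1/2)MR² = (1/2)(4.14)(0.281)² = 0.16345 kg m^2; centre at d = 0.949 m, so I = I_cm + Md² gives I = 0.16345 + (4.14)(0.949)² = 3.8919 kg m^2.
Solid cylinder: I_cm = (1/2)MR² = (1/2)(0.335)(0.435)² = 0.031695 kg m^2; axis through the centre, so I = 0.031695 kg m^2.
Total I = 3.8919 + 0.031695 = 3.9236 kg m^2.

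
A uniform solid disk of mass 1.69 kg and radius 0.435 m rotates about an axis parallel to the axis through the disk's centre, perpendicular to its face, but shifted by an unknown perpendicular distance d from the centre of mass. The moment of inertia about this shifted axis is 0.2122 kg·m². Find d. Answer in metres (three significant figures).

About the centre-of-mass axis, I_cm = (1/2)MR² = (1/2)(1.69)(0.435)² = 0.1599 kg·m².
Parallel axis theorem: I = I_cm + Md², so Md² = 0.2122 − 0.1599 = 0.052305 kg·m².
d = √(0.052305 / 1.69) = 0.17593 m.

0.176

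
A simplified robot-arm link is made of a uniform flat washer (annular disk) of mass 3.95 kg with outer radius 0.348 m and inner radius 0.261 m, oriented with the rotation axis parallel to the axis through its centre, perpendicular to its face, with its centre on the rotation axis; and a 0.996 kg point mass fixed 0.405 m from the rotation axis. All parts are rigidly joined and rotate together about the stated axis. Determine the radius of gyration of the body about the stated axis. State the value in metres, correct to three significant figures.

0.330

Annular disk: I_cm = (1/2)M(R²+r²) = (1/2)(3.95)[(0.348)² + (0.261)²] = 0.37372 kg m^2; axis through the centre, so I = 0.37372 kg m^2.
Point mass: I_cm = 0; centre at d = 0.405 m, so the parallel axis theorem gives I = 0 + (0.996)(0.405)² = 0.16337 kg m^2.
Total I = 0.53709 kg m^2; total mass M = 4.946 kg.
k = √(I/M) = √(0.53709/4.946) = 0.32953 m.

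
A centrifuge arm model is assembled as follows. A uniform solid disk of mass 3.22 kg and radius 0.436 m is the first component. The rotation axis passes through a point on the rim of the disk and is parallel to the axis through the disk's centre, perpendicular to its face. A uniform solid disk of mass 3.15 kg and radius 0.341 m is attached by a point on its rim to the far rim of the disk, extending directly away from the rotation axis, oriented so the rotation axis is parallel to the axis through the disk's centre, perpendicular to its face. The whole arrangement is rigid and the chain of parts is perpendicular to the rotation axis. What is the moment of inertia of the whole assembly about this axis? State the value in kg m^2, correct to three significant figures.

5.74

Solid disk: I_cm = (1/2)MR² = (1/2)(3.22)(0.436)² = 0.30605 kg m^2; centre at d = 0.436 m, so I = I_cm + Md² gives I = 0.30605 + (3.22)(0.436)² = 0.91816 kg m^2.
Solid disk: I_cm = (1/2)MR² = (1/2)(3.15)(0.341)² = 0.18314 kg m^2; centre at d = 0.436 + 0.436 + 0.341 = 1.213 m, so I = I_cm + Md² gives I = 0.18314 + (3.15)(1.213)² = 4.818 kg m^2.
Total I = 0.91816 + 4.818 = 5.7361 kg m^2.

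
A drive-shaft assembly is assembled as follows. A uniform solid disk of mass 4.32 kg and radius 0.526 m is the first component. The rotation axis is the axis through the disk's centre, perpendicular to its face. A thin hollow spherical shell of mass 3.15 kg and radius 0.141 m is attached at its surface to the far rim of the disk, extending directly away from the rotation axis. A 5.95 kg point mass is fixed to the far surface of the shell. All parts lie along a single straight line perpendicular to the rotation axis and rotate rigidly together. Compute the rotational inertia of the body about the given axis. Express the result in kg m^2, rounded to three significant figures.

5.93

Solid disk: I_cm = (1/2)MR² = (1/2)(4.32)(0.526)² = 0.59762 kg m^2; axis through the centre, so I = 0.59762 kg m^2.
Spherical shell: I_cm = (2/3)MR² = (2/3)(3.15)(0.141)² = 0.04175 kg m^2; centre at d = 0.526 + 0.141 = 0.667 m, so I = I_cm + Md² gives I = 0.04175 + (3.15)(0.667)² = 1.4432 kg m^2.
Point mass: I_cm = 0; centre at d = 0.526 + 0.141 + 0.141 = 0.808 m, so I = I_cm + Md² gives I = 0 + (5.95)(0.808)² = 3.8845 kg m^2.
Total I = 0.59762 + 1.4432 + 3.8845 = 5.9253 kg m^2.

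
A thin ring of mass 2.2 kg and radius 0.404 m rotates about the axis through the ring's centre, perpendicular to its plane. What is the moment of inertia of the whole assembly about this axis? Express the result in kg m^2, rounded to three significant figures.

I_cm = MR² = (2.2)(0.404)² = 0.35908 kg m^2; axis through the centre, so I = 0.35908 kg m^2.

0.359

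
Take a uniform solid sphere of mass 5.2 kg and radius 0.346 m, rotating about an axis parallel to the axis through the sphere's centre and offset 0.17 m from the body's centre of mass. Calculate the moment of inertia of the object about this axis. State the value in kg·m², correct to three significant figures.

I_cm = (2/5)MR² = (2/5)(5.2)(0.346)² = 0.24901 kg·m²; centre at d = 0.17 m, so I = I_cm + Md² gives I = 0.24901 + (5.2)(0.17)² = 0.39929 kg·m².

0.399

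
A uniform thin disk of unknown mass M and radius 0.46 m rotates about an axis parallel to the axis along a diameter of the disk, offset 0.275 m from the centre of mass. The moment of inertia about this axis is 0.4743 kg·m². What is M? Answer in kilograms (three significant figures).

3.69

I = I_cm + Md² = (1/4)MR² + Md² = M·[0.25·(0.46)² + (0.275)²] = M·0.12853.
So M = 0.4743 / 0.12853 = 3.6903 kg.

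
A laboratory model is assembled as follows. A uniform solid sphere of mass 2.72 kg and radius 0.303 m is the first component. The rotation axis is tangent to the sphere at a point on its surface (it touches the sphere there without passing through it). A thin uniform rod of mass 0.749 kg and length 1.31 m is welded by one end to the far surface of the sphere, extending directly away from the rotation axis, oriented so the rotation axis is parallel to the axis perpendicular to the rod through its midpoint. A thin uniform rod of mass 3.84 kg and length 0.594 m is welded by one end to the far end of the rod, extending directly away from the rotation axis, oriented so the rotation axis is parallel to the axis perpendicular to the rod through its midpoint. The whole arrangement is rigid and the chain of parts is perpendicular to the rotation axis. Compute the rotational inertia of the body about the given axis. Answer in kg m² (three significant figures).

Solid sphere: I_cm = (2/5)MR² = (2/5)(2.72)(0.303)² = 0.099888 kg m²; centre at d = 0.303 m, so I = I_cm + Md² gives I = 0.099888 + (2.72)(0.303)² = 0.34961 kg m².
Thin rod: I_cm = (1/12)ML² = (1/12)(0.749)(1.31)² = 0.10711 kg m²; centre at d = 0.303 + 0.303 + 0.655 = 1.261 m, so I = I_cm + Md² gives I = 0.10711 + (0.749)(1.261)² = 1.2981 kg m².
Thin rod: I_cm = (1/12)ML² = (1/12)(3.84)(0.594)² = 0.11291 kg m²; centre at d = 0.303 + 0.303 + 0.655 + 0.655 + 0.297 = 2.213 m, so I = I_cm + Md² gives I = 0.11291 + (3.84)(2.213)² = 18.919 kg m².
Total I = 0.34961 + 1.2981 + 18.919 = 20.567 kg m².

20.6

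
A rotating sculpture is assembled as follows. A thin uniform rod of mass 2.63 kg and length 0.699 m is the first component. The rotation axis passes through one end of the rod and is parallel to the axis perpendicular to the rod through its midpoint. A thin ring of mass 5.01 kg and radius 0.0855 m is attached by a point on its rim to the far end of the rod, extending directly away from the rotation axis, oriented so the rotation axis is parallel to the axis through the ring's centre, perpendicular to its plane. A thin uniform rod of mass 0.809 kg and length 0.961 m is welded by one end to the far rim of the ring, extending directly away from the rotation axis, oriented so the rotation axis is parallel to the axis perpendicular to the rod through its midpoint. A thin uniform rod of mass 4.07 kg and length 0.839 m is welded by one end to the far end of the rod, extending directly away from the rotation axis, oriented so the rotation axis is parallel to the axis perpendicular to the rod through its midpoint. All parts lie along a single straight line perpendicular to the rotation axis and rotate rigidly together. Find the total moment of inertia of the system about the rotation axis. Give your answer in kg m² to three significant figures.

25.9

Thin rod: I_cm = (1/12)ML² = (1/12)(2.63)(0.699)² = 0.10709 kg m²; centre at d = 0.3495 m, so the parallel axis theorem gives I = 0.10709 + (2.63)(0.3495)² = 0.42834 kg m².
Thin ring: I_cm = MR² = (5.01)(0.0855)² = 0.036624 kg m²; centre at d = 0.3495 + 0.3495 + 0.0855 = 0.7845 m, so the parallel axis theorem gives I = 0.036624 + (5.01)(0.7845)² = 3.12 kg m².
Thin rod: I_cm = (1/12)ML² = (1/12)(0.809)(0.961)² = 0.062261 kg m²; centre at d = 0.3495 + 0.3495 + 0.0855 + 0.0855 + 0.4805 = 1.3505 m, so the parallel axis theorem gives I = 0.062261 + (0.809)(1.3505)² = 1.5378 kg m².
Thin rod: I_cm = (1/12)ML² = (1/12)(4.07)(0.839)² = 0.23875 kg m²; centre at d = 0.3495 + 0.3495 + 0.0855 + 0.0855 + 0.4805 + 0.4805 + 0.4195 = 2.2505 m, so the parallel axis theorem gives I = 0.23875 + (4.07)(2.2505)² = 20.852 kg m².
Total I = 0.42834 + 3.12 + 1.5378 + 20.852 = 25.938 kg m².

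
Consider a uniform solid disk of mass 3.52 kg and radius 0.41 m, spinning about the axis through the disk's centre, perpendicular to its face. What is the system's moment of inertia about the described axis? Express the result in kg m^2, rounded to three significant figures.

0.296

I_cm = (1/2)MR² = (1/2)(3.52)(0.41)² = 0.29586 kg m^2; axis through the centre, so I = 0.29586 kg m^2.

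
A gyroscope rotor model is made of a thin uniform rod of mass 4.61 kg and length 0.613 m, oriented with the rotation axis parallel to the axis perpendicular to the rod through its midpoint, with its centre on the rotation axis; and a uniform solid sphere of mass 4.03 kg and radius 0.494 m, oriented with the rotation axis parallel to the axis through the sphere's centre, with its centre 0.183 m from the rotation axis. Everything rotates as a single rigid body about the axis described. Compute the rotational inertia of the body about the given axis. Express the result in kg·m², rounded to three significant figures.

0.673

Thin rod: I_cm = (1/12)ML² = (1/12)(4.61)(0.613)² = 0.14436 kg·m²; axis through the centre, so I = 0.14436 kg·m².
Solid sphere: I_cm = (2/5)MR² = (2/5)(4.03)(0.494)² = 0.39339 kg·m²; centre at d = 0.183 m, so the parallel axis theorem gives I = 0.39339 + (4.03)(0.183)² = 0.52835 kg·m².
Total I = 0.14436 + 0.52835 = 0.6727 kg·m².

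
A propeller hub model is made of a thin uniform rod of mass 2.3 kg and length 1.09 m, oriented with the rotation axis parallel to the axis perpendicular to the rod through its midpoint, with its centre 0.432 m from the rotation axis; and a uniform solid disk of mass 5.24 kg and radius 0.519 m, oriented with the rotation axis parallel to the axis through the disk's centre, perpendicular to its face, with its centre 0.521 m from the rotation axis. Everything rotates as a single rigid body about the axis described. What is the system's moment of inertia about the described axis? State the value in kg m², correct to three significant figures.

Thin rod: I_cm = (1/12)ML² = (1/12)(2.3)(1.09)² = 0.22772 kg m²; centre at d = 0.432 m, so I = I_cm + Md² gives I = 0.22772 + (2.3)(0.432)² = 0.65695 kg m².
Solid disk: I_cm = (1/2)MR² = (1/2)(5.24)(0.519)² = 0.70573 kg m²; centre at d = 0.521 m, so I = I_cm + Md² gives I = 0.70573 + (5.24)(0.521)² = 2.1281 kg m².
Total I = 0.65695 + 2.1281 = 2.785 kg m².

2.79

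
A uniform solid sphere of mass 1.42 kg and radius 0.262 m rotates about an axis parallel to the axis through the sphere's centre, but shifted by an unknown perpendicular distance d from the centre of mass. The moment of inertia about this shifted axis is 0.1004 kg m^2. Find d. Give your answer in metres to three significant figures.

0.208

About the centre-of-mass axis, I_cm = (2/5)MR² = (2/5)(1.42)(0.262)² = 0.03899 kg m^2.
Parallel axis theorem: I = I_cm + Md², so Md² = 0.1004 − 0.03899 = 0.06141 kg m^2.
d = √(0.06141 / 1.42) = 0.20796 m.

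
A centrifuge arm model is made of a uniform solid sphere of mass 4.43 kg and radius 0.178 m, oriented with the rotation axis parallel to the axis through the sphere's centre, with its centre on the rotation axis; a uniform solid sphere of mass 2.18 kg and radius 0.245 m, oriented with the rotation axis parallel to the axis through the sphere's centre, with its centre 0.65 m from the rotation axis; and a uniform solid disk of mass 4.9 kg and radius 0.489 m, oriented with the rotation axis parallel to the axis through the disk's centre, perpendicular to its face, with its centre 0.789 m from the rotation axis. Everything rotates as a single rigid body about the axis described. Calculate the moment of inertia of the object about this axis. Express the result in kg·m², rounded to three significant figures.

4.67

Solid sphere: I_cm = (2/5)MR² = (2/5)(4.43)(0.178)² = 0.056144 kg·m²; axis through the centre, so I = 0.056144 kg·m².
Solid sphere: I_cm = (2/5)MR² = (2/5)(2.18)(0.245)² = 0.052342 kg·m²; centre at d = 0.65 m, so I = I_cm + Md² gives I = 0.052342 + (2.18)(0.65)² = 0.97339 kg·m².
Solid disk: I_cm = (1/2)MR² = (1/2)(4.9)(0.489)² = 0.58585 kg·m²; centre at d = 0.789 m, so I = I_cm + Md² gives I = 0.58585 + (4.9)(0.789)² = 3.6362 kg·m².
Total I = 0.056144 + 0.97339 + 3.6362 = 4.6657 kg·m².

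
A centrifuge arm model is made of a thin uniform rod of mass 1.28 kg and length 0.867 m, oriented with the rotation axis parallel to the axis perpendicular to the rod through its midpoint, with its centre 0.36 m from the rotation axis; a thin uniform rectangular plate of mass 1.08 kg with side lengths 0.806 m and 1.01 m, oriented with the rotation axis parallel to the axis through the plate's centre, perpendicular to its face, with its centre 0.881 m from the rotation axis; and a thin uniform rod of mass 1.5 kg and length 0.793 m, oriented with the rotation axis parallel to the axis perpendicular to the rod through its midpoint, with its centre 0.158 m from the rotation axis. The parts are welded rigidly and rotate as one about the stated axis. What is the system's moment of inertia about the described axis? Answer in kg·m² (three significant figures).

1.35

Thin rod: I_cm = (1/12)ML² = (1/12)(1.28)(0.867)² = 0.08018 kg·m²; centre at d = 0.36 m, so the parallel axis theorem gives I = 0.08018 + (1.28)(0.36)² = 0.24607 kg·m².
Rectangular plate: I_cm = (1/12)M(a²+b²) = (1/12)(1.08)[(0.806)² + (1.01)²] = 0.15028 kg·m²; centre at d = 0.881 m, so the parallel axis theorem gives I = 0.15028 + (1.08)(0.881)² = 0.98853 kg·m².
Thin rod: I_cm = (1/12)ML² = (1/12)(1.5)(0.793)² = 0.078606 kg·m²; centre at d = 0.158 m, so the parallel axis theorem gives I = 0.078606 + (1.5)(0.158)² = 0.11605 kg·m².
Total I = 0.24607 + 0.98853 + 0.11605 = 1.3507 kg·m².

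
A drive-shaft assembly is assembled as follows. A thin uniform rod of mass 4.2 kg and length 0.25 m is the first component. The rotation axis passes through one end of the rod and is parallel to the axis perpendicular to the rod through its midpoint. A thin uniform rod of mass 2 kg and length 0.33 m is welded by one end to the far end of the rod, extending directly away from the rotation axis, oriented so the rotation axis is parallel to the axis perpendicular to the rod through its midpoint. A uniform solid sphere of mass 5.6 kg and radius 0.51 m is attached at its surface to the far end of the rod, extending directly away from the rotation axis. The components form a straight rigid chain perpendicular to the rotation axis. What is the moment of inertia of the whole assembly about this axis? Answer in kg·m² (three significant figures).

7.69

Thin rod: I_cm = (1/12)ML² = (1/12)(4.2)(0.25)² = 0.021875 kg·m²; centre at d = 0.125 m, so the parallel axis theorem gives I = 0.021875 + (4.2)(0.125)² = 0.0875 kg·m².
Thin rod: I_cm = (1/12)ML² = (1/12)(2)(0.33)² = 0.01815 kg·m²; centre at d = 0.125 + 0.125 + 0.165 = 0.415 m, so the parallel axis theorem gives I = 0.01815 + (2)(0.415)² = 0.3626 kg·m².
Solid sphere: I_cm = (2/5)MR² = (2/5)(5.6)(0.51)² = 0.58262 kg·m²; centre at d = 0.125 + 0.125 + 0.165 + 0.165 + 0.51 = 1.09 m, so the parallel axis theorem gives I = 0.58262 + (5.6)(1.09)² = 7.236 kg·m².
Total I = 0.0875 + 0.3626 + 7.236 = 7.6861 kg·m².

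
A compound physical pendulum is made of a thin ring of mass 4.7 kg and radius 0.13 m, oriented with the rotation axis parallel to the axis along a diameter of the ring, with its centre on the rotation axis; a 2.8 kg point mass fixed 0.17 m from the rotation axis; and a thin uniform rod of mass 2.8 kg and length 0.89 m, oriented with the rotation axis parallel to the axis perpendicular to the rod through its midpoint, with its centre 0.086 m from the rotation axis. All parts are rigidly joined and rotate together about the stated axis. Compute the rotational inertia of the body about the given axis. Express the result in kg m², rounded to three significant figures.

Thin ring: I_cm = (1/2)MR² = (1/2)(4.7)(0.13)² = 0.039715 kg m²; axis through the centre, so I = 0.039715 kg m².
Point mass: I_cm = 0; centre at d = 0.17 m, so I = I_cm + Md² gives I = 0 + (2.8)(0.17)² = 0.08092 kg m².
Thin rod: I_cm = (1/12)ML² = (1/12)(2.8)(0.89)² = 0.18482 kg m²; centre at d = 0.086 m, so I = I_cm + Md² gives I = 0.18482 + (2.8)(0.086)² = 0.20553 kg m².
Total I = 0.039715 + 0.08092 + 0.20553 = 0.32617 kg m².

0.326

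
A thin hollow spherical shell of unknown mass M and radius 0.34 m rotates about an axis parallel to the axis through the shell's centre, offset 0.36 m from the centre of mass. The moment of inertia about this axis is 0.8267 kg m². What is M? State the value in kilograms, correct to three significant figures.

4.00

I = I_cm + Md² = (2/3)MR² + Md² = M·[0.666667·(0.34)² + (0.36)²] = M·0.20667.
So M = 0.8267 / 0.20667 = 4.0002 kg.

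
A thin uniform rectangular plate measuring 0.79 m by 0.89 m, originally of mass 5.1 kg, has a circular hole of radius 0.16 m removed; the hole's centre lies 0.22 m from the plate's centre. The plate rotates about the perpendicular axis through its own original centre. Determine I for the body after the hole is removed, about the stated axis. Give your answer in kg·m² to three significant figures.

Unpierced body about its centre: I₀ = (1/12)M(a²+b²) = (1/12)(5.1)[(0.79)² + (0.89)²] = 0.60189 kg·m².
The removed disk has mass m = M·πr²/(ab) = (5.1)·π(0.16)²/(0.79·0.89) = 0.58337 kg (same uniform areal density).
Its moment of inertia about the rotation axis (parallel-axis theorem): I_hole = (1/2)mr² + md² = (1/2)(0.58337)(0.16)² + (0.58337)(0.22)² = 0.035702 kg·m².
Treating the hole as negative mass, I = I₀ − I_hole = 0.60189 − 0.035702 = 0.56618 kg·m².

0.566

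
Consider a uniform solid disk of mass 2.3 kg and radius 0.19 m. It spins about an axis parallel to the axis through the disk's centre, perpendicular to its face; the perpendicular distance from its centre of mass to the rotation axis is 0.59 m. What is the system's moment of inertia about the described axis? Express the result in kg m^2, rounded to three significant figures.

I_cm = (1/2)MR² = (1/2)(2.3)(0.19)² = 0.041515 kg m^2; centre at d = 0.59 m, so I = I_cm + Md² gives I = 0.041515 + (2.3)(0.59)² = 0.84214 kg m^2.

0.842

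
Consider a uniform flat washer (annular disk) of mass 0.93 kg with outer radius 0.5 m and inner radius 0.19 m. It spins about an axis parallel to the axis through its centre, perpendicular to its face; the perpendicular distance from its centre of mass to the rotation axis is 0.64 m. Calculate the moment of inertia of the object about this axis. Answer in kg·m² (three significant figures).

I_cm = (1/2)M(R²+r²) = (1/2)(0.93)[(0.5)² + (0.19)²] = 0.13304 kg·m²; centre at d = 0.64 m, so I = I_cm + Md² gives I = 0.13304 + (0.93)(0.64)² = 0.51396 kg·m².

0.514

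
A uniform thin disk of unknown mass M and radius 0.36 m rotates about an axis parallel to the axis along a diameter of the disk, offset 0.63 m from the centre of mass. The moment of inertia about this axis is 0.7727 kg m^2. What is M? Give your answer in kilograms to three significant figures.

I = I_cm + Md² = (1/4)MR² + Md² = M·[0.25·(0.36)² + (0.63)²] = M·0.4293.
So M = 0.7727 / 0.4293 = 1.7999 kg.

1.80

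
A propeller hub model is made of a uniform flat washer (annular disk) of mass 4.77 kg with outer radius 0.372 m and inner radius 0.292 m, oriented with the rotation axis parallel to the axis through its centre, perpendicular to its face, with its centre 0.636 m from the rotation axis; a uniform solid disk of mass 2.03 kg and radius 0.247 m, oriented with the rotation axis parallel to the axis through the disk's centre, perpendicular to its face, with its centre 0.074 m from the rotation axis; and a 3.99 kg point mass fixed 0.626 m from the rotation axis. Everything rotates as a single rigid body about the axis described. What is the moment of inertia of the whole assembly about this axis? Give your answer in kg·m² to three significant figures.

4.10

Annular disk: I_cm = (1/2)M(R²+r²) = (1/2)(4.77)[(0.372)² + (0.292)²] = 0.5334 kg·m²; centre at d = 0.636 m, so the parallel axis theorem gives I = 0.5334 + (4.77)(0.636)² = 2.4628 kg·m².
Solid disk: I_cm = (1/2)MR² = (1/2)(2.03)(0.247)² = 0.061924 kg·m²; centre at d = 0.074 m, so the parallel axis theorem gives I = 0.061924 + (2.03)(0.074)² = 0.07304 kg·m².
Point mass: I_cm = 0; centre at d = 0.626 m, so the parallel axis theorem gives I = 0 + (3.99)(0.626)² = 1.5636 kg·m².
Total I = 2.4628 + 0.07304 + 1.5636 = 4.0995 kg·m².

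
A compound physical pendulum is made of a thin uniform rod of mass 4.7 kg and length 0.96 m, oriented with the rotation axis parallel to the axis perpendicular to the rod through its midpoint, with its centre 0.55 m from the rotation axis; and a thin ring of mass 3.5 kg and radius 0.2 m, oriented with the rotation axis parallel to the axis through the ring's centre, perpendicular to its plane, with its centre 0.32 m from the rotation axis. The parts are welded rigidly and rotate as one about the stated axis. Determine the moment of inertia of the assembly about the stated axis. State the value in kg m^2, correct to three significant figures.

2.28

Thin rod: I_cm = (1/12)ML² = (1/12)(4.7)(0.96)² = 0.36096 kg m^2; centre at d = 0.55 m, so the parallel axis theorem gives I = 0.36096 + (4.7)(0.55)² = 1.7827 kg m^2.
Thin ring: I_cm = MR² = (3.5)(0.2)² = 0.14 kg m^2; centre at d = 0.32 m, so the parallel axis theorem gives I = 0.14 + (3.5)(0.32)² = 0.4984 kg m^2.
Total I = 1.7827 + 0.4984 = 2.2811 kg m^2.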